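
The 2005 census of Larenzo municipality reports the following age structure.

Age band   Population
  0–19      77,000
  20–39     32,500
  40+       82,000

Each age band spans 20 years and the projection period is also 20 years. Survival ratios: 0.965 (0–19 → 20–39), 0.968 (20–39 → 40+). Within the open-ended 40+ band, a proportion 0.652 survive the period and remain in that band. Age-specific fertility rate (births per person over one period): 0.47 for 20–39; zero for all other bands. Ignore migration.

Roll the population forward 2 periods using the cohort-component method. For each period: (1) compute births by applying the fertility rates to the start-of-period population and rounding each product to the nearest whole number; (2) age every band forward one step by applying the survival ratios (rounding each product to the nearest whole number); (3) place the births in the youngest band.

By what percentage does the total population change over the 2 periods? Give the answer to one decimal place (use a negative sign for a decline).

[period 1]
Births: 32500 * 0.47 = 15275
20–39: 77000 * 0.965 = 74305
40+: 32500 * 0.968 + 82000 * 0.652 = 31460 + 53464 = 84924
→ [15275, 74305, 84924]
[period 2]
Births: 74305 * 0.47 = 34923
20–39: 15275 * 0.965 = 14740
40+: 74305 * 0.968 + 84924 * 0.652 = 71927 + 55370 = 127297
→ [34923, 14740, 127297]
Total: 191500 → 176960; change = -14540; percentage change = -7.6%

-7.6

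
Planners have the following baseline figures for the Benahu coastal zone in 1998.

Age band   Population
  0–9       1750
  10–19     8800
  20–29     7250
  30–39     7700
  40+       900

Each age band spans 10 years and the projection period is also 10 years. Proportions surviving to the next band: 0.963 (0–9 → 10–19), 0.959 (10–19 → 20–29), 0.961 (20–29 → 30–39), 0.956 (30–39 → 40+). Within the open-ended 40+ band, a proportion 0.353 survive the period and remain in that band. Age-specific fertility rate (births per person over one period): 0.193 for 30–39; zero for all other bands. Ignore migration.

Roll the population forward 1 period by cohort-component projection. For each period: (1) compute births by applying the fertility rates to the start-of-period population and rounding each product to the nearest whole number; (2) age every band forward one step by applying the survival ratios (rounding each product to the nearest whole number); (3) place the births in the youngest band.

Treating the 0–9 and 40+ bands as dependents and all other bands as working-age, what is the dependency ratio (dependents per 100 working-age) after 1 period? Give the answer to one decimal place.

(Bands numbered youngest = 1 to oldest = 5.)
Period 1:
Births: 7700 × 0.193 = 1486
Band 2: 1750 × 0.963 = 1685
Band 3: 8800 × 0.959 = 8439
Band 4: 7250 × 0.961 = 6967
Band 5: 7700 × 0.956 + 900 × 0.353 = 7361 + 318 = 7679
→ [1486, 1685, 8439, 6967, 7679]
Dependents (band 0–9 + band 40+) = 1486 + 7679 = 9165; working-age = 17091; ratio = 9165/17091 × 100 = 53.6

53.6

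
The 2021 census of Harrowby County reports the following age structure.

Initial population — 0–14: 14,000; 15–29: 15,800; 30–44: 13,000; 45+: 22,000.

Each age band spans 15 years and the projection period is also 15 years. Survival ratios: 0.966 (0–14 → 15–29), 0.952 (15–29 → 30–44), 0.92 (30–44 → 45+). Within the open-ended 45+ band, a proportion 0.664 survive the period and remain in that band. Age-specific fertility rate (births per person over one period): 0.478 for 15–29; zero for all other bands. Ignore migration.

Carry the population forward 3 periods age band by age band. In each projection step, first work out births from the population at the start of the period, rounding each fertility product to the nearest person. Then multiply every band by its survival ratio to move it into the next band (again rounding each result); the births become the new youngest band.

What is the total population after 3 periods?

— Period 1 —
Births: 15800 × 0.478 = 7552
15–29: 14000 × 0.966 = 13524
30–44: 15800 × 0.952 = 15042
45+: 13000 × 0.92 + 22000 × 0.664 = 11960 + 14608 = 26568
→ [7552, 13524, 15042, 26568]
— Period 2 —
Births: 13524 × 0.478 = 6464
15–29: 7552 × 0.966 = 7295
30–44: 13524 × 0.952 = 12875
45+: 15042 × 0.92 + 26568 × 0.664 = 13839 + 17641 = 31480
→ [6464, 7295, 12875, 31480]
— Period 3 —
Births: 7295 × 0.478 = 3487
15–29: 6464 × 0.966 = 6244
30–44: 7295 × 0.952 = 6945
45+: 12875 × 0.92 + 31480 × 0.664 = 11845 + 20903 = 32748
→ [3487, 6244, 6945, 32748]
Total after period 3: 3487 + 6244 + 6945 + 32748 = 49424

49424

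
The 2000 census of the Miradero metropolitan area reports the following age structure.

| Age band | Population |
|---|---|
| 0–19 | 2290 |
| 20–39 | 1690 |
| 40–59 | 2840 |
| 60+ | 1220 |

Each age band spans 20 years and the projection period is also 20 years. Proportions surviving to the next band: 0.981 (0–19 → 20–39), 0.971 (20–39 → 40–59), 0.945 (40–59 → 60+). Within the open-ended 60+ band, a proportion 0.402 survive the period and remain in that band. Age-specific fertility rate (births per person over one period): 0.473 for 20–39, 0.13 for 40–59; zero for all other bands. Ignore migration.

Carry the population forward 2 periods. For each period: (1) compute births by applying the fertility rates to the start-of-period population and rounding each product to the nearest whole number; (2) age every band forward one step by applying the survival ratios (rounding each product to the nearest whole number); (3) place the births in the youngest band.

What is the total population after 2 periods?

7429

Call the bands 1 to 4, youngest first.
— Period 1 —
Births: 1690 * 0.473 = 799, 2840 * 0.13 = 369 — total 1168
Band 2: 2290 * 0.981 = 2246
Band 3: 1690 * 0.971 = 1641
Band 4: 2840 * 0.945 + 1220 * 0.402 = 2684 + 490 = 3174
Population now: 0–19=1168, 20–39=2246, 40–59=1641, 60+=3174
— Period 2 —
Births: 2246 * 0.473 = 1062, 1641 * 0.13 = 213 — total 1275
Band 2: 1168 * 0.981 = 1146
Band 3: 2246 * 0.971 = 2181
Band 4: 1641 * 0.945 + 3174 * 0.402 = 1551 + 1276 = 2827
Population now: 0–19=1275, 20–39=1146, 40–59=2181, 60+=2827
Total after period 2: 1275 + 1146 + 2181 + 2827 = 7429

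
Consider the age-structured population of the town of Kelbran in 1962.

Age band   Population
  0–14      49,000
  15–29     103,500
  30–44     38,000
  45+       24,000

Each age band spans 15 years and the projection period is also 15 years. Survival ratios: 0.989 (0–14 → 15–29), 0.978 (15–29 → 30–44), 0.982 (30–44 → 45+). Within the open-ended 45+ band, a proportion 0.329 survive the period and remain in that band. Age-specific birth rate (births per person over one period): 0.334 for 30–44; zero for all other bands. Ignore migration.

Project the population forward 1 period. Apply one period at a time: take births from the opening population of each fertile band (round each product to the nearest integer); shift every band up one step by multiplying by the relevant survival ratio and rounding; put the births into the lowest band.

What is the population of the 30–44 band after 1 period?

(Bands numbered youngest = 1 to oldest = 4.)
— Period 1 —
Births: 38000 * 0.334 = 12692
Band 2: 49000 * 0.989 = 48461
Band 3: 103500 * 0.978 = 101223
Band 4: 38000 * 0.982 + 24000 * 0.329 = 37316 + 7896 = 45212
Giving 12692 / 48461 / 101223 / 45212.

101223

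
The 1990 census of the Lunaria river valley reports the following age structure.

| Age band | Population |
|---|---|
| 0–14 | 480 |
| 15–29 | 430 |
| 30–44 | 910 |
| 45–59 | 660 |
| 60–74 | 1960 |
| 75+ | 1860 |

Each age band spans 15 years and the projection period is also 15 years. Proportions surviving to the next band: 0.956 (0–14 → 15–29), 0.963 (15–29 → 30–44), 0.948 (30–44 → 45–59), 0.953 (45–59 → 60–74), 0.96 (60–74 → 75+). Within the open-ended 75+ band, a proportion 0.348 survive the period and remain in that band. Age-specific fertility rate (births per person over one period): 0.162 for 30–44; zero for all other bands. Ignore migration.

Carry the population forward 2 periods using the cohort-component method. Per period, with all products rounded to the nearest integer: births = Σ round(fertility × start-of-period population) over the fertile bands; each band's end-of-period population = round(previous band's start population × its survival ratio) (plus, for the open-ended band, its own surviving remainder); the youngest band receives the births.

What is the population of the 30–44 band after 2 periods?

442

[period 1]
Births: 910 * 0.162 = 147
15–29: 480 * 0.956 = 459
30–44: 430 * 0.963 = 414
45–59: 910 * 0.948 = 863
60–74: 660 * 0.953 = 629
75+: 1960 * 0.96 + 1860 * 0.348 = 1882 + 647 = 2529
→ [147, 459, 414, 863, 629, 2529]
[period 2]
Births: 414 * 0.162 = 67
15–29: 147 * 0.956 = 141
30–44: 459 * 0.963 = 442
45–59: 414 * 0.948 = 392
60–74: 863 * 0.953 = 822
75+: 629 * 0.96 + 2529 * 0.348 = 604 + 880 = 1484
→ [67, 141, 442, 392, 822, 1484]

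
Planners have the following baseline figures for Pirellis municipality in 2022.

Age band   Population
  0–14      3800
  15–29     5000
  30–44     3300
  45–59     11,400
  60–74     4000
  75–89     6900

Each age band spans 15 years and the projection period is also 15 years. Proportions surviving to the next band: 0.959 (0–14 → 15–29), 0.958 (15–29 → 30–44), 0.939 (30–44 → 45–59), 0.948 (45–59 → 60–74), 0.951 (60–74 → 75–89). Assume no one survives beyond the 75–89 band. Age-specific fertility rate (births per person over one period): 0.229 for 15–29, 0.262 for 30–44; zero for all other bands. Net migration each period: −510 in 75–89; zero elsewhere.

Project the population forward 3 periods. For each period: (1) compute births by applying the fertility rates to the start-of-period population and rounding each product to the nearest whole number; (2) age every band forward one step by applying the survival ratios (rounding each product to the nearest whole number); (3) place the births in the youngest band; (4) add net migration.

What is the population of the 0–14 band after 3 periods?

1357

Numbering the groups 1..6 from youngest to oldest:
Period 1.
Births: 5000 * 0.229 = 1145 ; 3300 * 0.262 = 865 → 2010
Group 2: 3800 * 0.959 = 3644
Group 3: 5000 * 0.958 = 4790
Group 4: 3300 * 0.939 = 3099
Group 5: 11400 * 0.948 = 10807
Group 6: 4000 * 0.951 = 3804
Net migration: Group 6 − 510 → 3294
Population now: 0–14=2010, 15–29=3644, 30–44=4790, 45–59=3099, 60–74=10807, 75–89=3294
Period 2.
Births: 3644 * 0.229 = 834 ; 4790 * 0.262 = 1255 → 2089
Group 2: 2010 * 0.959 = 1928
Group 3: 3644 * 0.958 = 3491
Group 4: 4790 * 0.939 = 4498
Group 5: 3099 * 0.948 = 2938
Group 6: 10807 * 0.951 = 10277
Net migration: Group 6 − 510 → 9767
Population now: 0–14=2089, 15–29=1928, 30–44=3491, 45–59=4498, 60–74=2938, 75–89=9767
Period 3.
Births: 1928 * 0.229 = 442 ; 3491 * 0.262 = 915 → 1357
Group 2: 2089 * 0.959 = 2003
Group 3: 1928 * 0.958 = 1847
Group 4: 3491 * 0.939 = 3278
Group 5: 4498 * 0.948 = 4264
Group 6: 2938 * 0.951 = 2794
Net migration: Group 6 − 510 → 2284
Population now: 0–14=1357, 15–29=2003, 30–44=1847, 45–59=3278, 60–74=4264, 75–89=2284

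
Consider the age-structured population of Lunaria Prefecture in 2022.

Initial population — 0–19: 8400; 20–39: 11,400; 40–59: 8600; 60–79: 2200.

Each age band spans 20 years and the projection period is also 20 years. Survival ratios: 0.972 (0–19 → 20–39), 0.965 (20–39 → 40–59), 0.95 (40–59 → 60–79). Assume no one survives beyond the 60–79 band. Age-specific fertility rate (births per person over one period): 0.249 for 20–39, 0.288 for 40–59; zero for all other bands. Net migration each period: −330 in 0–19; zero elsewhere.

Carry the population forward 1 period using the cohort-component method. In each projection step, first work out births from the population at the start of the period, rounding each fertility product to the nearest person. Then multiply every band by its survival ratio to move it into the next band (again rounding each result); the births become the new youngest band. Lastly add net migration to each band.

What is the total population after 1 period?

32322

[period 1]
Births: 11400 * 0.249 = 2839 ; 8600 * 0.288 = 2477 → total 5316
20–39: 8400 * 0.972 = 8165
40–59: 11400 * 0.965 = 11001
60–79: 8600 * 0.95 = 8170
Net migration: 0–19 − 330 → 4986
→ [4986, 8165, 11001, 8170]
Total after period 1: 4986 + 8165 + 11001 + 8170 = 32322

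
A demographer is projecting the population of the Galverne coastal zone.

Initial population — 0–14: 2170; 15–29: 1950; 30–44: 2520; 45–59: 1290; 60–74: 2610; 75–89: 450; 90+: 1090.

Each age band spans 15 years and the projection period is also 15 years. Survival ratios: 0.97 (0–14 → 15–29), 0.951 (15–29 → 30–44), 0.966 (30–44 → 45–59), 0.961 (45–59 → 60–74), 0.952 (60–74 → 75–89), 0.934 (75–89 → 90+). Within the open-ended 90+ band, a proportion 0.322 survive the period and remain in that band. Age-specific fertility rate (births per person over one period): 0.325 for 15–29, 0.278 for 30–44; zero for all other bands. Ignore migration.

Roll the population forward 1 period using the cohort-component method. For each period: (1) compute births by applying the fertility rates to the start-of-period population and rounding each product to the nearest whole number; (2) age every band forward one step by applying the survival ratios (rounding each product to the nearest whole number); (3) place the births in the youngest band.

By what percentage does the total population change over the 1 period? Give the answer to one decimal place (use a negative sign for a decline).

Let group 1 be 0–14 through group 7 = 90+.
— Period 1 —
Births: 1950 × 0.325 = 634 ; 2520 × 0.278 = 701 → total 1335
Group 2: 2170 × 0.97 = 2105
Group 3: 1950 × 0.951 = 1854
Group 4: 2520 × 0.966 = 2434
Group 5: 1290 × 0.961 = 1240
Group 6: 2610 × 0.952 = 2485
Group 7: 450 × 0.934 + 1090 × 0.322 = 420 + 351 = 771
→ [1335, 2105, 1854, 2434, 1240, 2485, 771]
Total: 12080 → 12224; change = 144; percentage change = 1.2%

1.2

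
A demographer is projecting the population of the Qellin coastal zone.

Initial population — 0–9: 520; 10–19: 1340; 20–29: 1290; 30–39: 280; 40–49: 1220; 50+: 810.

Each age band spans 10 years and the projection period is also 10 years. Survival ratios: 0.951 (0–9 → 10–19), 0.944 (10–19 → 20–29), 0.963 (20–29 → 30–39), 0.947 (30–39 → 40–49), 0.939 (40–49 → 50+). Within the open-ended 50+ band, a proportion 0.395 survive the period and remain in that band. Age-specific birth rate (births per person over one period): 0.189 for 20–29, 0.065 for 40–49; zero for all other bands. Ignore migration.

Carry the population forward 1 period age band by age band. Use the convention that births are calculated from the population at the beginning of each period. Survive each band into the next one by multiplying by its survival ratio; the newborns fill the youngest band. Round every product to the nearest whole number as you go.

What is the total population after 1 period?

5056

Let group 1 be 0–9 through group 6 = 50+.
Period 1.
Births: 1290 × 0.189 = 244, 1220 × 0.065 = 79 → 323
Group 2: 520 × 0.951 = 495
Group 3: 1340 × 0.944 = 1265
Group 4: 1290 × 0.963 = 1242
Group 5: 280 × 0.947 = 265
Group 6: 1220 × 0.939 + 810 × 0.395 = 1146 + 320 = 1466
Population now: 0–9=323, 10–19=495, 20–29=1265, 30–39=1242, 40–49=265, 50+=1466
Total after period 1: 323 + 495 + 1265 + 1242 + 265 + 1466 = 5056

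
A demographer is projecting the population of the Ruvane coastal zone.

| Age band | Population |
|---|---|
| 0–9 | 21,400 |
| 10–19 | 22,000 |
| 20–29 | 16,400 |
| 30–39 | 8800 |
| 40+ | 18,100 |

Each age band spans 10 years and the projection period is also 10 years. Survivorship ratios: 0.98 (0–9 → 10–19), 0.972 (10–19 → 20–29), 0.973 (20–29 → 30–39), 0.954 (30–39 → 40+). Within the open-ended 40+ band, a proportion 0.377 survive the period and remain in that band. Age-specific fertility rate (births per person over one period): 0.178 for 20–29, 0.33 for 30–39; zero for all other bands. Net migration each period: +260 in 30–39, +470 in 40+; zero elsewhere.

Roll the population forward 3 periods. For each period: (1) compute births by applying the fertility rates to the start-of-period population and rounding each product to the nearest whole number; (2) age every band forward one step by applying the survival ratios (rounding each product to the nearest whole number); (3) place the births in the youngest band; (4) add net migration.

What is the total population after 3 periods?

Let group 1 be 0–9 through group 5 = 40+.
[period 1]
Births: 16400 × 0.178 = 2919  |  8800 × 0.33 = 2904 — total 5823
Group 2: 21400 × 0.98 = 20972
Group 3: 22000 × 0.972 = 21384
Group 4: 16400 × 0.973 = 15957
Group 5: 8800 × 0.954 + 18100 × 0.377 = 8395 + 6824 = 15219
Net migration: Group 4 + 260 → 16217; Group 5 + 470 → 15689
Population now: 0–9=5823, 10–19=20972, 20–29=21384, 30–39=16217, 40+=15689
[period 2]
Births: 21384 × 0.178 = 3806  |  16217 × 0.33 = 5352 — total 9158
Group 2: 5823 × 0.98 = 5707
Group 3: 20972 × 0.972 = 20385
Group 4: 21384 × 0.973 = 20807
Group 5: 16217 × 0.954 + 15689 × 0.377 = 15471 + 5915 = 21386
Net migration: Group 4 + 260 → 21067; Group 5 + 470 → 21856
Population now: 0–9=9158, 10–19=5707, 20–29=20385, 30–39=21067, 40+=21856
[period 3]
Births: 20385 × 0.178 = 3629  |  21067 × 0.33 = 6952 — total 10581
Group 2: 9158 × 0.98 = 8975
Group 3: 5707 × 0.972 = 5547
Group 4: 20385 × 0.973 = 19835
Group 5: 21067 × 0.954 + 21856 × 0.377 = 20098 + 8240 = 28338
Net migration: Group 4 + 260 → 20095; Group 5 + 470 → 28808
Population now: 0–9=10581, 10–19=8975, 20–29=5547, 30–39=20095, 40+=28808
Total after period 3: 10581 + 8975 + 5547 + 20095 + 28808 = 74006

74006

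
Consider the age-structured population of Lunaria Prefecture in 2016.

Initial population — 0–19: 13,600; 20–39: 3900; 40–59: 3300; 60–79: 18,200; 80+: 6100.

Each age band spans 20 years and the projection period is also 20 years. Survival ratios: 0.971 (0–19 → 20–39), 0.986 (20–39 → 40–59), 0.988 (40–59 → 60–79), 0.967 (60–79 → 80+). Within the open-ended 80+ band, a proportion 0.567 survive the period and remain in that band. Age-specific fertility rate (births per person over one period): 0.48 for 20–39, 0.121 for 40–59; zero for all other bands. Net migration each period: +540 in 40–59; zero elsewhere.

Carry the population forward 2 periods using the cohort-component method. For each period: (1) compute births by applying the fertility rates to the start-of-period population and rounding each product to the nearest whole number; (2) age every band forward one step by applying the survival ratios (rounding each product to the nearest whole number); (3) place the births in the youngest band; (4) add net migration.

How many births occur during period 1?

2271

[period 1]
Births: 3900 × 0.48 = 1872, 3300 × 0.121 = 399 — total 2271
20–39: 13600 × 0.971 = 13206
40–59: 3900 × 0.986 = 3845
60–79: 3300 × 0.988 = 3260
80+: 18200 × 0.967 + 6100 × 0.567 = 17599 + 3459 = 21058
Net migration: 40–59 + 540 → 4385
→ [2271, 13206, 4385, 3260, 21058]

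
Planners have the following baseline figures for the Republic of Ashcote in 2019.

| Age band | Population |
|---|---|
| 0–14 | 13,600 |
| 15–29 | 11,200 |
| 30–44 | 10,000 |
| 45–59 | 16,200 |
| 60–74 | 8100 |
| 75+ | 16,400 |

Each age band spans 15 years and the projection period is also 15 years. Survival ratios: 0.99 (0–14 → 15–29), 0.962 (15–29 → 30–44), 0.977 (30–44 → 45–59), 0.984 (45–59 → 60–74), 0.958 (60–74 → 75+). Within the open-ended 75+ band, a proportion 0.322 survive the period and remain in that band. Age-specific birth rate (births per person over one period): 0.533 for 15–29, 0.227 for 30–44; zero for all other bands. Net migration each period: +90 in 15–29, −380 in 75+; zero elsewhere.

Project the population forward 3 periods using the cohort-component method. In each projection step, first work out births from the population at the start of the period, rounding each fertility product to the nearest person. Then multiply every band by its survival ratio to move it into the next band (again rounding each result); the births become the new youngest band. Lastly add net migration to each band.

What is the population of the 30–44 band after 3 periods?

Period 1:
Births: 11200 × 0.533 = 5970 ; 10000 × 0.227 = 2270 → 8240
15–29: 13600 × 0.99 = 13464
30–44: 11200 × 0.962 = 10774
45–59: 10000 × 0.977 = 9770
60–74: 16200 × 0.984 = 15941
75+: 8100 × 0.958 + 16400 × 0.322 = 7760 + 5281 = 13041
Net migration: 15–29 + 90 → 13554; 75+ − 380 → 12661
End of period: [8240, 13554, 10774, 9770, 15941, 12661]
Period 2:
Births: 13554 × 0.533 = 7224 ; 10774 × 0.227 = 2446 → 9670
15–29: 8240 × 0.99 = 8158
30–44: 13554 × 0.962 = 13039
45–59: 10774 × 0.977 = 10526
60–74: 9770 × 0.984 = 9614
75+: 15941 × 0.958 + 12661 × 0.322 = 15271 + 4077 = 19348
Net migration: 15–29 + 90 → 8248; 75+ − 380 → 18968
End of period: [9670, 8248, 13039, 10526, 9614, 18968]
Period 3:
Births: 8248 × 0.533 = 4396 ; 13039 × 0.227 = 2960 → 7356
15–29: 9670 × 0.99 = 9573
30–44: 8248 × 0.962 = 7935
45–59: 13039 × 0.977 = 12739
60–74: 10526 × 0.984 = 10358
75+: 9614 × 0.958 + 18968 × 0.322 = 9210 + 6108 = 15318
Net migration: 15–29 + 90 → 9663; 75+ − 380 → 14938
End of period: [7356, 9663, 7935, 12739, 10358, 14938]

7935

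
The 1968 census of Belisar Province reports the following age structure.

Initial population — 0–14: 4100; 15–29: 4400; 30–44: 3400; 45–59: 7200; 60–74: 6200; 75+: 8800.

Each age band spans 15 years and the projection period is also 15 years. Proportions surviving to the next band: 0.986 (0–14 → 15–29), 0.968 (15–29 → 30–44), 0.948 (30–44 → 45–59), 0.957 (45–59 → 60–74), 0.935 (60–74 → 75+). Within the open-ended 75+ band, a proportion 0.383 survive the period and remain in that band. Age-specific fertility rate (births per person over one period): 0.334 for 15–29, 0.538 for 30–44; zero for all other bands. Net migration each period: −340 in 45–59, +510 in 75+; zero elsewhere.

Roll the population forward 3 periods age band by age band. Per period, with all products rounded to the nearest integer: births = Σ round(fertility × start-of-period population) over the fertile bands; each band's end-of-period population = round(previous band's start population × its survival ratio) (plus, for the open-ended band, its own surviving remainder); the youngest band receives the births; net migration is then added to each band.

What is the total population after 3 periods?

24013

Period 1:
Births: 4400 × 0.334 = 1470 ; 3400 × 0.538 = 1829 → 3299
15–29: 4100 × 0.986 = 4043
30–44: 4400 × 0.968 = 4259
45–59: 3400 × 0.948 = 3223
60–74: 7200 × 0.957 = 6890
75+: 6200 × 0.935 + 8800 × 0.383 = 5797 + 3370 = 9167
Net migration: 45–59 − 340 → 2883; 75+ + 510 → 9677
Giving 3299 / 4043 / 4259 / 2883 / 6890 / 9677.
Period 2:
Births: 4043 × 0.334 = 1350 ; 4259 × 0.538 = 2291 → 3641
15–29: 3299 × 0.986 = 3253
30–44: 4043 × 0.968 = 3914
45–59: 4259 × 0.948 = 4038
60–74: 2883 × 0.957 = 2759
75+: 6890 × 0.935 + 9677 × 0.383 = 6442 + 3706 = 10148
Net migration: 45–59 − 340 → 3698; 75+ + 510 → 10658
Giving 3641 / 3253 / 3914 / 3698 / 2759 / 10658.
Period 3:
Births: 3253 × 0.334 = 1087 ; 3914 × 0.538 = 2106 → 3193
15–29: 3641 × 0.986 = 3590
30–44: 3253 × 0.968 = 3149
45–59: 3914 × 0.948 = 3710
60–74: 3698 × 0.957 = 3539
75+: 2759 × 0.935 + 10658 × 0.383 = 2580 + 4082 = 6662
Net migration: 45–59 − 340 → 3370; 75+ + 510 → 7172
Giving 3193 / 3590 / 3149 / 3370 / 3539 / 7172.
Total after period 3: 3193 + 3590 + 3149 + 3370 + 3539 + 7172 = 24013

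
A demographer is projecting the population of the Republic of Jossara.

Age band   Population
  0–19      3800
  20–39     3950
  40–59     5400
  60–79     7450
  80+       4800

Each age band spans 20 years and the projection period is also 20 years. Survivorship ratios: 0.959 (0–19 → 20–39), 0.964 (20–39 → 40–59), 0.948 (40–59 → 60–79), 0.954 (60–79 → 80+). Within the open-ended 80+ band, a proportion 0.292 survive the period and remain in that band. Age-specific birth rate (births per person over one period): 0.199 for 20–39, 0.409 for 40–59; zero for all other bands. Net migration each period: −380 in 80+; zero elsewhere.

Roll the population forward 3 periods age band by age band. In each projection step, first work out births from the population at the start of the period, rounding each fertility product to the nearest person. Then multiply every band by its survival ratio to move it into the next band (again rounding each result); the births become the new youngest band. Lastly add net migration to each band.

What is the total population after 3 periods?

15368

Numbering the groups 1..5 from youngest to oldest:
— Period 1 —
Births: 3950 × 0.199 = 786 ; 5400 × 0.409 = 2209 → 2995
Group 2: 3800 × 0.959 = 3644
Group 3: 3950 × 0.964 = 3808
Group 4: 5400 × 0.948 = 5119
Group 5: 7450 × 0.954 + 4800 × 0.292 = 7107 + 1402 = 8509
Net migration: Group 5 − 380 → 8129
Giving 2995 / 3644 / 3808 / 5119 / 8129.
— Period 2 —
Births: 3644 × 0.199 = 725 ; 3808 × 0.409 = 1557 → 2282
Group 2: 2995 × 0.959 = 2872
Group 3: 3644 × 0.964 = 3513
Group 4: 3808 × 0.948 = 3610
Group 5: 5119 × 0.954 + 8129 × 0.292 = 4884 + 2374 = 7258
Net migration: Group 5 − 380 → 6878
Giving 2282 / 2872 / 3513 / 3610 / 6878.
— Period 3 —
Births: 2872 × 0.199 = 572 ; 3513 × 0.409 = 1437 → 2009
Group 2: 2282 × 0.959 = 2188
Group 3: 2872 × 0.964 = 2769
Group 4: 3513 × 0.948 = 3330
Group 5: 3610 × 0.954 + 6878 × 0.292 = 3444 + 2008 = 5452
Net migration: Group 5 − 380 → 5072
Giving 2009 / 2188 / 2769 / 3330 / 5072.
Total after period 3: 2009 + 2188 + 2769 + 3330 + 5072 = 15368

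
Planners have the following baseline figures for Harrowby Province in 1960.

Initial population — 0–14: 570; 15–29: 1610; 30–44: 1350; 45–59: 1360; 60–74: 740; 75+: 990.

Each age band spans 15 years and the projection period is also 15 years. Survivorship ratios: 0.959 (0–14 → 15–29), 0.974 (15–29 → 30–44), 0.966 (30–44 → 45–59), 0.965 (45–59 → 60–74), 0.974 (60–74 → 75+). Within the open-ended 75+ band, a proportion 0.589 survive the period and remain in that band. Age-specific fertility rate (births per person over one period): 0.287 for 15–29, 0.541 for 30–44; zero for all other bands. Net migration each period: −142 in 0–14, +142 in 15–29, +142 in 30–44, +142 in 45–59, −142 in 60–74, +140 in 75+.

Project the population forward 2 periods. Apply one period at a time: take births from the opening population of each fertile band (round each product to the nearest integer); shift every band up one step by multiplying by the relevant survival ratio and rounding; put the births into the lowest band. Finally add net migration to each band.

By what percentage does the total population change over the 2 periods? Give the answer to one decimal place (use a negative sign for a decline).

Period 1.
Births: 1610 × 0.287 = 462  |  1350 × 0.541 = 730 → 1192
15–29: 570 × 0.959 = 547
30–44: 1610 × 0.974 = 1568
45–59: 1350 × 0.966 = 1304
60–74: 1360 × 0.965 = 1312
75+: 740 × 0.974 + 990 × 0.589 = 721 + 583 = 1304
Net migration: 0–14 − 142 → 1050; 15–29 + 142 → 689; 30–44 + 142 → 1710; 45–59 + 142 → 1446; 60–74 − 142 → 1170; 75+ + 140 → 1444
Population now: 0–14=1050, 15–29=689, 30–44=1710, 45–59=1446, 60–74=1170, 75+=1444
Period 2.
Births: 689 × 0.287 = 198  |  1710 × 0.541 = 925 → 1123
15–29: 1050 × 0.959 = 1007
30–44: 689 × 0.974 = 671
45–59: 1710 × 0.966 = 1652
60–74: 1446 × 0.965 = 1395
75+: 1170 × 0.974 + 1444 × 0.589 = 1140 + 851 = 1991
Net migration: 0–14 − 142 → 981; 15–29 + 142 → 1149; 30–44 + 142 → 813; 45–59 + 142 → 1794; 60–74 − 142 → 1253; 75+ + 140 → 2131
Population now: 0–14=981, 15–29=1149, 30–44=813, 45–59=1794, 60–74=1253, 75+=2131
Total: 6620 → 8121; change = 1501; percentage change = 22.7%

22.7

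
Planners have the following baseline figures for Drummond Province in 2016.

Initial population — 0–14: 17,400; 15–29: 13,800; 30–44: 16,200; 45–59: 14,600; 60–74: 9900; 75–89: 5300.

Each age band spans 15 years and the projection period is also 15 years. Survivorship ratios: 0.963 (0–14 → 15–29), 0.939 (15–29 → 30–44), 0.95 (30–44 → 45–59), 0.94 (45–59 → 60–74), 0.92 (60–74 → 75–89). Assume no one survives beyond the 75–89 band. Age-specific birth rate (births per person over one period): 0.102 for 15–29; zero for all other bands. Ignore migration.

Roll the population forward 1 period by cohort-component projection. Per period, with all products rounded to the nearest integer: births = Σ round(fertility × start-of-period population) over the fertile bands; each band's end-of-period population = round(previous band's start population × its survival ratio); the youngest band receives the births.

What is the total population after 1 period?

69344

Period 1.
Births: 13800 × 0.102 = 1408
15–29: 17400 × 0.963 = 16756
30–44: 13800 × 0.939 = 12958
45–59: 16200 × 0.95 = 15390
60–74: 14600 × 0.94 = 13724
75–89: 9900 × 0.92 = 9108
→ [1408, 16756, 12958, 15390, 13724, 9108]
Total after period 1: 1408 + 16756 + 12958 + 15390 + 13724 + 9108 = 69344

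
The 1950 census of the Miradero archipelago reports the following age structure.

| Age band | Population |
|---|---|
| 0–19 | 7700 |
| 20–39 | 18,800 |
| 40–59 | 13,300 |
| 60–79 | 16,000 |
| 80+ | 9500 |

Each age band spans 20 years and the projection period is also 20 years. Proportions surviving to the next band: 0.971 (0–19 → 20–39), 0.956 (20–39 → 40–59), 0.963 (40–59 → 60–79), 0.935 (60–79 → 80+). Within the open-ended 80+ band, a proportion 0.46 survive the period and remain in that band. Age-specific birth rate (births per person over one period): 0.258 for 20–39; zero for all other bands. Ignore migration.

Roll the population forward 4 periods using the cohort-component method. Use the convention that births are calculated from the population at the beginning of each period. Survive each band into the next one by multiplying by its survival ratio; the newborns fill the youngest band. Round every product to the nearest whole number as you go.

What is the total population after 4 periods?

Numbering the bands 1..5 from youngest to oldest:
Period 1:
Births: 18800 × 0.258 = 4850
Band 2: 7700 × 0.971 = 7477
Band 3: 18800 × 0.956 = 17973
Band 4: 13300 × 0.963 = 12808
Band 5: 16000 × 0.935 + 9500 × 0.46 = 14960 + 4370 = 19330
End of period: [4850, 7477, 17973, 12808, 19330]
Period 2:
Births: 7477 × 0.258 = 1929
Band 2: 4850 × 0.971 = 4709
Band 3: 7477 × 0.956 = 7148
Band 4: 17973 × 0.963 = 17308
Band 5: 12808 × 0.935 + 19330 × 0.46 = 11975 + 8892 = 20867
End of period: [1929, 4709, 7148, 17308, 20867]
Period 3:
Births: 4709 × 0.258 = 1215
Band 2: 1929 × 0.971 = 1873
Band 3: 4709 × 0.956 = 4502
Band 4: 7148 × 0.963 = 6884
Band 5: 17308 × 0.935 + 20867 × 0.46 = 16183 + 9599 = 25782
End of period: [1215, 1873, 4502, 6884, 25782]
Period 4:
Births: 1873 × 0.258 = 483
Band 2: 1215 × 0.971 = 1180
Band 3: 1873 × 0.956 = 1791
Band 4: 4502 × 0.963 = 4335
Band 5: 6884 × 0.935 + 25782 × 0.46 = 6437 + 11860 = 18297
End of period: [483, 1180, 1791, 4335, 18297]
Total after period 4: 483 + 1180 + 1791 + 4335 + 18297 = 26086

26086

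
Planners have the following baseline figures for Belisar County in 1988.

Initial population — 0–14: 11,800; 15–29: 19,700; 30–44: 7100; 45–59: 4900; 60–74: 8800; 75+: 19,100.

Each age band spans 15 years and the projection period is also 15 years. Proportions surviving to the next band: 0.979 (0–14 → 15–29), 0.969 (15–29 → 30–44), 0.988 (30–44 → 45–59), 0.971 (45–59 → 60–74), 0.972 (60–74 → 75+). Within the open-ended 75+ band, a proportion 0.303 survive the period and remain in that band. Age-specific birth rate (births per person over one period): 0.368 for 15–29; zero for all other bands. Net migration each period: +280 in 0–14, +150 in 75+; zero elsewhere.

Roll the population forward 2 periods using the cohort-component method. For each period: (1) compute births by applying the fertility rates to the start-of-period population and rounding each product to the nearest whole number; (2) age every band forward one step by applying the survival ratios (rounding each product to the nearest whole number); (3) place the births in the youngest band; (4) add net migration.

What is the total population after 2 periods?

57935

Let band 1 be 0–14 through band 6 = 75+.
After projecting period 1:
Births: 19700 × 0.368 = 7250
Band 2: 11800 × 0.979 = 11552
Band 3: 19700 × 0.969 = 19089
Band 4: 7100 × 0.988 = 7015
Band 5: 4900 × 0.971 = 4758
Band 6: 8800 × 0.972 + 19100 × 0.303 = 8554 + 5787 = 14341
Net migration: Band 1 + 280 → 7530; Band 6 + 150 → 14491
Population now: 0–14=7530, 15–29=11552, 30–44=19089, 45–59=7015, 60–74=4758, 75+=14491
After projecting period 2:
Births: 11552 × 0.368 = 4251
Band 2: 7530 × 0.979 = 7372
Band 3: 11552 × 0.969 = 11194
Band 4: 19089 × 0.988 = 18860
Band 5: 7015 × 0.971 = 6812
Band 6: 4758 × 0.972 + 14491 × 0.303 = 4625 + 4391 = 9016
Net migration: Band 1 + 280 → 4531; Band 6 + 150 → 9166
Population now: 0–14=4531, 15–29=7372, 30–44=11194, 45–59=18860, 60–74=6812, 75+=9166
Total after period 2: 4531 + 7372 + 11194 + 18860 + 6812 + 9166 = 57935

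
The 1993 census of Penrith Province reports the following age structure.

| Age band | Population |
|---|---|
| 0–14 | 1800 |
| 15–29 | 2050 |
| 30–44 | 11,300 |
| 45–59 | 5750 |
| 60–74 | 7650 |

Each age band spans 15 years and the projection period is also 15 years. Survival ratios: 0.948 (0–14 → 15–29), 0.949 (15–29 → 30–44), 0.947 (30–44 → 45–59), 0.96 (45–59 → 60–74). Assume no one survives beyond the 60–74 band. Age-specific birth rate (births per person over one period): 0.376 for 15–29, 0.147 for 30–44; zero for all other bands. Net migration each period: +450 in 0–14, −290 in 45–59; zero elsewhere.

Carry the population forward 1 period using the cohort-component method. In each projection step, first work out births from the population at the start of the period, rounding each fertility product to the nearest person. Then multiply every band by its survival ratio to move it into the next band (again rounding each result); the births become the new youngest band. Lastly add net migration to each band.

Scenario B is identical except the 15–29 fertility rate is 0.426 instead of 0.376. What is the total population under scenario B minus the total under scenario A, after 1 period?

102

Call the groups 1 to 5, youngest first.
— Period 1 —
Births: 2050 × 0.376 = 771  |  11300 × 0.147 = 1661 — total 2432
Group 2: 1800 × 0.948 = 1706
Group 3: 2050 × 0.949 = 1945
Group 4: 11300 × 0.947 = 10701
Group 5: 5750 × 0.96 = 5520
Net migration: Group 1 + 450 → 2882; Group 4 − 290 → 10411
Giving 2882 / 1706 / 1945 / 10411 / 5520.
Scenario A total after 1 period: 22464
Scenario B projection —
— Period 1 —
Births: 2050 × 0.426 = 873  |  11300 × 0.147 = 1661 — total 2534
Group 2: 1800 × 0.948 = 1706
Group 3: 2050 × 0.949 = 1945
Group 4: 11300 × 0.947 = 10701
Group 5: 5750 × 0.96 = 5520
Net migration: Group 1 + 450 → 2984; Group 4 − 290 → 10411
Giving 2984 / 1706 / 1945 / 10411 / 5520.
Scenario B total after 1 period: 22566
Difference B − A = 22566 − 22464 = 102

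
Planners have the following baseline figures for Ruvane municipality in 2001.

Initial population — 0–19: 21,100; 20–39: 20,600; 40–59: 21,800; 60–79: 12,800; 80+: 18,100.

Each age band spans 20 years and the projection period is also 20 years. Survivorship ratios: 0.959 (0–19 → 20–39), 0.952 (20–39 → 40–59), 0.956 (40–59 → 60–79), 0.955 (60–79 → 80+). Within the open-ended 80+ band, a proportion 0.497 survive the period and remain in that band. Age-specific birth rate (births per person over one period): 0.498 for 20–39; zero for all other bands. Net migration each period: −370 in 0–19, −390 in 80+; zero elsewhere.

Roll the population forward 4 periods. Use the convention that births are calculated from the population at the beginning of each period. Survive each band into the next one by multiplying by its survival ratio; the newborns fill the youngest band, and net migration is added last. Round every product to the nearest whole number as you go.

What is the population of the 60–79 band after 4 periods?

Call the groups 1 to 5, youngest first.
— Period 1 —
Births: 20600 × 0.498 = 10259
Group 2: 21100 × 0.959 = 20235
Group 3: 20600 × 0.952 = 19611
Group 4: 21800 × 0.956 = 20841
Group 5: 12800 × 0.955 + 18100 × 0.497 = 12224 + 8996 = 21220
Net migration: Group 1 − 370 → 9889; Group 5 − 390 → 20830
End of period: [9889, 20235, 19611, 20841, 20830]
— Period 2 —
Births: 20235 × 0.498 = 10077
Group 2: 9889 × 0.959 = 9484
Group 3: 20235 × 0.952 = 19264
Group 4: 19611 × 0.956 = 18748
Group 5: 20841 × 0.955 + 20830 × 0.497 = 19903 + 10353 = 30256
Net migration: Group 1 − 370 → 9707; Group 5 − 390 → 29866
End of period: [9707, 9484, 19264, 18748, 29866]
— Period 3 —
Births: 9484 × 0.498 = 4723
Group 2: 9707 × 0.959 = 9309
Group 3: 9484 × 0.952 = 9029
Group 4: 19264 × 0.956 = 18416
Group 5: 18748 × 0.955 + 29866 × 0.497 = 17904 + 14843 = 32747
Net migration: Group 1 − 370 → 4353; Group 5 − 390 → 32357
End of period: [4353, 9309, 9029, 18416, 32357]
— Period 4 —
Births: 9309 × 0.498 = 4636
Group 2: 4353 × 0.959 = 4175
Group 3: 9309 × 0.952 = 8862
Group 4: 9029 × 0.956 = 8632
Group 5: 18416 × 0.955 + 32357 × 0.497 = 17587 + 16081 = 33668
Net migration: Group 1 − 370 → 4266; Group 5 − 390 → 33278
End of period: [4266, 4175, 8862, 8632, 33278]

8632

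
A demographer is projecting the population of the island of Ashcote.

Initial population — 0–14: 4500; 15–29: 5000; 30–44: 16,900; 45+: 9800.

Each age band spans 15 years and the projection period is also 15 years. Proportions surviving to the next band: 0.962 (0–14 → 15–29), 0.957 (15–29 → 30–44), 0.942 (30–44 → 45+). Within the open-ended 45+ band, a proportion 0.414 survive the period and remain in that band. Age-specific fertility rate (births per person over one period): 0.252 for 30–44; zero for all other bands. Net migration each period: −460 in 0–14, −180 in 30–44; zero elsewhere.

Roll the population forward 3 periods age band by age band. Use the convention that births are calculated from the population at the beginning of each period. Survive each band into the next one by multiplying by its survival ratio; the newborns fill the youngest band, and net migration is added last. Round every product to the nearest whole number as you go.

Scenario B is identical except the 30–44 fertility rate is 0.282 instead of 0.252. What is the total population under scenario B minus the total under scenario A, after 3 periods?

Period 1:
Births: 16900 × 0.252 = 4259
15–29: 4500 × 0.962 = 4329
30–44: 5000 × 0.957 = 4785
45+: 16900 × 0.942 + 9800 × 0.414 = 15920 + 4057 = 19977
Net migration: 0–14 − 460 → 3799; 30–44 − 180 → 4605
Population now: 0–14=3799, 15–29=4329, 30–44=4605, 45+=19977
Period 2:
Births: 4605 × 0.252 = 1160
15–29: 3799 × 0.962 = 3655
30–44: 4329 × 0.957 = 4143
45+: 4605 × 0.942 + 19977 × 0.414 = 4338 + 8270 = 12608
Net migration: 0–14 − 460 → 700; 30–44 − 180 → 3963
Population now: 0–14=700, 15–29=3655, 30–44=3963, 45+=12608
Period 3:
Births: 3963 × 0.252 = 999
15–29: 700 × 0.962 = 673
30–44: 3655 × 0.957 = 3498
45+: 3963 × 0.942 + 12608 × 0.414 = 3733 + 5220 = 8953
Net migration: 0–14 − 460 → 539; 30–44 − 180 → 3318
Population now: 0–14=539, 15–29=673, 30–44=3318, 45+=8953
Scenario A total after 3 periods: 13483
Scenario B projection —
Period 1:
Births: 16900 × 0.282 = 4766
15–29: 4500 × 0.962 = 4329
30–44: 5000 × 0.957 = 4785
45+: 16900 × 0.942 + 9800 × 0.414 = 15920 + 4057 = 19977
Net migration: 0–14 − 460 → 4306; 30–44 − 180 → 4605
Population now: 0–14=4306, 15–29=4329, 30–44=4605, 45+=19977
Period 2:
Births: 4605 × 0.282 = 1299
15–29: 4306 × 0.962 = 4142
30–44: 4329 × 0.957 = 4143
45+: 4605 × 0.942 + 19977 × 0.414 = 4338 + 8270 = 12608
Net migration: 0–14 − 460 → 839; 30–44 − 180 → 3963
Population now: 0–14=839, 15–29=4142, 30–44=3963, 45+=12608
Period 3:
Births: 3963 × 0.282 = 1118
15–29: 839 × 0.962 = 807
30–44: 4142 × 0.957 = 3964
45+: 3963 × 0.942 + 12608 × 0.414 = 3733 + 5220 = 8953
Net migration: 0–14 − 460 → 658; 30–44 − 180 → 3784
Population now: 0–14=658, 15–29=807, 30–44=3784, 45+=8953
Scenario B total after 3 periods: 14202
Difference B − A = 14202 − 13483 = 719

719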